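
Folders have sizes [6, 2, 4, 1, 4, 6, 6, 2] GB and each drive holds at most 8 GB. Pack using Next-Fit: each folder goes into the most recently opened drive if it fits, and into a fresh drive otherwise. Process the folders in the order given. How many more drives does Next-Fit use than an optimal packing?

1

Next-Fit: [6,2] [4,1] [4] [6] [6,2] → 5 drives.
Total size 31 GB; any packing needs at least ⌈31/8⌉ = 4 drives.
An optimal packing achieves that bound: [6,2] [6,2] [6,1] [4,4] → 4 drives.
Excess: 5 − 4 = 1.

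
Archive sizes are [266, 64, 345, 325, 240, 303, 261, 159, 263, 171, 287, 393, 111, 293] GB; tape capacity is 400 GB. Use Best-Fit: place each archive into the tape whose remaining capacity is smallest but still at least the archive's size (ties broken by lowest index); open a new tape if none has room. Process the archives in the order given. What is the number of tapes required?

11 tapes

tape 1: place 266 GB, 134 GB left
tape 1: place 64 GB, 70 GB left
tape 2: place 345 GB, 55 GB left
tape 3: place 325 GB, 75 GB left
tape 4: place 240 GB, 160 GB left
tape 5: place 303 GB, 97 GB left
tape 6: place 261 GB, 139 GB left
tape 4: place 159 GB, 1 GB left
tape 7: place 263 GB, 137 GB left
tape 8: place 171 GB, 229 GB left
tape 9: place 287 GB, 113 GB left
tape 10: place 393 GB, 7 GB left
tape 9: place 111 GB, 2 GB left
tape 11: place 293 GB, 107 GB left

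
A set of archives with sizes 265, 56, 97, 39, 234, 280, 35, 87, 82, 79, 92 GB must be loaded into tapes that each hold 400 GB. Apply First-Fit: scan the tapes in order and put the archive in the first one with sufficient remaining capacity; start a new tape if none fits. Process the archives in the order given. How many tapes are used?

4 tapes

265 GB → tape 1 (remaining 135 GB)
56 GB → tape 1 (remaining 79 GB)
97 GB → tape 2 (remaining 303 GB)
39 GB → tape 1 (remaining 40 GB)
234 GB → tape 2 (remaining 69 GB)
280 GB → tape 3 (remaining 120 GB)
35 GB → tape 1 (remaining 5 GB)
87 GB → tape 3 (remaining 33 GB)
82 GB → tape 4 (remaining 318 GB)
79 GB → tape 4 (remaining 239 GB)
92 GB → tape 4 (remaining 147 GB)
Final tapes: [265,56,39,35] [97,234] [280,87] [82,79,92].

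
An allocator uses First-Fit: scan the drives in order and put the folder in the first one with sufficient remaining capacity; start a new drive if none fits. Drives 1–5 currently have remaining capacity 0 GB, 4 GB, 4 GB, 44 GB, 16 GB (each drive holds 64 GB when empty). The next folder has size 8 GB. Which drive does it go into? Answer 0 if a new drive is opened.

4

Drives with room: drive 4 (44 GB), drive 5 (16 GB).
The first with room is drive 4.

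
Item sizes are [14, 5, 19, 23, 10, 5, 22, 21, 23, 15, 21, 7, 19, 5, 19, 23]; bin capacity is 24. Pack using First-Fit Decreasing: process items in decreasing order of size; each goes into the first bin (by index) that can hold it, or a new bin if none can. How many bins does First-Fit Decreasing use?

Sorted descending: 23, 23, 23, 22, 21, 21, 19, 19, 19, 15, 14, 10, 7, 5, 5, 5.
23 → bin 1 (remaining 1)
23 → bin 2 (remaining 1)
23 → bin 3 (remaining 1)
22 → bin 4 (remaining 2)
21 → bin 5 (remaining 3)
21 → bin 6 (remaining 3)
19 → bin 7 (remaining 5)
19 → bin 8 (remaining 5)
19 → bin 9 (remaining 5)
15 → bin 10 (remaining 9)
14 → bin 11 (remaining 10)
10 → bin 11 (remaining 0)
7 → bin 10 (remaining 2)
5 → bin 7 (remaining 0)
5 → bin 8 (remaining 0)
5 → bin 9 (remaining 0)

11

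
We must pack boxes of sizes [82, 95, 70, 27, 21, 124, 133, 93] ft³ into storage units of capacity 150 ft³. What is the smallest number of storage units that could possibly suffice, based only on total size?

Total size = 82 + 95 + 70 + 27 + 21 + 124 + 133 + 93 = 645 ft³.
⌈645 / 150⌉ = 5.

5 storage units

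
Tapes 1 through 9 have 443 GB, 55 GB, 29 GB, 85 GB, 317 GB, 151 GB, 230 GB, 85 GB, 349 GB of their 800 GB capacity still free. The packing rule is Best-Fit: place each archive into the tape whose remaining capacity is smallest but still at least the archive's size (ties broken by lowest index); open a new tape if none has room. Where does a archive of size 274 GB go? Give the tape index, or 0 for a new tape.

Tapes with room: tape 1 (443 GB), tape 5 (317 GB), tape 9 (349 GB).
Tightest fit is tape 5 with 317 GB free.

5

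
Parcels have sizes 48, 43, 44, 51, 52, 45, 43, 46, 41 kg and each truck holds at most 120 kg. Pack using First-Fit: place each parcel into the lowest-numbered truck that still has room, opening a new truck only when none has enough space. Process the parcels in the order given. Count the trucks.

5

48 kg → truck 1 (remaining 72 kg)
43 kg → truck 1 (remaining 29 kg)
44 kg → truck 2 (remaining 76 kg)
51 kg → truck 2 (remaining 25 kg)
52 kg → truck 3 (remaining 68 kg)
45 kg → truck 3 (remaining 23 kg)
43 kg → truck 4 (remaining 77 kg)
46 kg → truck 4 (remaining 31 kg)
41 kg → truck 5 (remaining 79 kg)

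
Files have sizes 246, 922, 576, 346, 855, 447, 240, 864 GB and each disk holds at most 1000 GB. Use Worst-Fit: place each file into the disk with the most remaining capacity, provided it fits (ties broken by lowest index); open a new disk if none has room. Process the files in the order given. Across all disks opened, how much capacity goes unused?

246 GB → disk 1 (remaining 754 GB)
922 GB → disk 2 (remaining 78 GB)
576 GB → disk 1 (remaining 178 GB)
346 GB → disk 3 (remaining 654 GB)
855 GB → disk 4 (remaining 145 GB)
447 GB → disk 3 (remaining 207 GB)
240 GB → disk 5 (remaining 760 GB)
864 GB → disk 6 (remaining 136 GB)
6 disks × 1000 GB = 6000 GB; used 4496 GB; unused 1504 GB.

1504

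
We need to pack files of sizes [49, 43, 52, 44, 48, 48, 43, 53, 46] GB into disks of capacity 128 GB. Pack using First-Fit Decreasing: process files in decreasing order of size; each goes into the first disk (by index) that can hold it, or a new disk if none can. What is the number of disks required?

Sorted descending: 53, 52, 49, 48, 48, 46, 44, 43, 43.
53 GB → disk 1 (remaining 75 GB)
52 GB → disk 1 (remaining 23 GB)
49 GB → disk 2 (remaining 79 GB)
48 GB → disk 2 (remaining 31 GB)
48 GB → disk 3 (remaining 80 GB)
46 GB → disk 3 (remaining 34 GB)
44 GB → disk 4 (remaining 84 GB)
43 GB → disk 4 (remaining 41 GB)
43 GB → disk 5 (remaining 85 GB)
Final disks: [53,52] [49,48] [48,46] [44,43] [43].

5 disks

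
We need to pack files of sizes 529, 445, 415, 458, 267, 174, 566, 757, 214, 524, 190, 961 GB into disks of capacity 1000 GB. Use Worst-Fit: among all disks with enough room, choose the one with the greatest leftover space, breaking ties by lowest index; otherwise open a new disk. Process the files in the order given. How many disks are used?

7

529 GB → disk 1 (remaining 471 GB)
445 GB → disk 1 (remaining 26 GB)
415 GB → disk 2 (remaining 585 GB)
458 GB → disk 2 (remaining 127 GB)
267 GB → disk 3 (remaining 733 GB)
174 GB → disk 3 (remaining 559 GB)
566 GB → disk 4 (remaining 434 GB)
757 GB → disk 5 (remaining 243 GB)
214 GB → disk 3 (remaining 345 GB)
524 GB → disk 6 (remaining 476 GB)
190 GB → disk 6 (remaining 286 GB)
961 GB → disk 7 (remaining 39 GB)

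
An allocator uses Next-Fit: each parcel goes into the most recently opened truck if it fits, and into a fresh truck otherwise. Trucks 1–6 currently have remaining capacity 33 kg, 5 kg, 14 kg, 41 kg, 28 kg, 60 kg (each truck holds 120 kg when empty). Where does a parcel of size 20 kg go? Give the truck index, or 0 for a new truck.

Next-Fit only looks at truck 6, which has 60 kg free.
20 kg fits there.

6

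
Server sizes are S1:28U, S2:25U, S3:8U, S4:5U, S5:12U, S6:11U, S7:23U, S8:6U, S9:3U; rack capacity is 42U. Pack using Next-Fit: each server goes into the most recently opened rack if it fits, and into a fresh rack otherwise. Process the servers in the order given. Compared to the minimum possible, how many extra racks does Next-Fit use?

1

Next-Fit: [28] [25,8,5] [12,11] [23,6,3] → 4 racks.
Total size 121U; any packing needs at least ⌈121/42⌉ = 3 racks.
An optimal packing achieves that bound: [28,12] [25,11,6] [23,8,5,3] → 3 racks.
Excess: 4 − 3 = 1.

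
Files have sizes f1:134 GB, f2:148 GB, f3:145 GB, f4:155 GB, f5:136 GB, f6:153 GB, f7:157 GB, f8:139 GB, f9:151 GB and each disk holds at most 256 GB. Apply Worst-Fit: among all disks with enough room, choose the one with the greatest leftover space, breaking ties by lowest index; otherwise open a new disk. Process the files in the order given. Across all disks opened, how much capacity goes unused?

f1 (134 GB) → disk 1 (remaining 122 GB)
f2 (148 GB) → disk 2 (remaining 108 GB)
f3 (145 GB) → disk 3 (remaining 111 GB)
f4 (155 GB) → disk 4 (remaining 101 GB)
f5 (136 GB) → disk 5 (remaining 120 GB)
f6 (153 GB) → disk 6 (remaining 103 GB)
f7 (157 GB) → disk 7 (remaining 99 GB)
f8 (139 GB) → disk 8 (remaining 117 GB)
f9 (151 GB) → disk 9 (remaining 105 GB)
9 disks × 256 GB = 2304 GB; used 1318 GB; unused 986 GB.

986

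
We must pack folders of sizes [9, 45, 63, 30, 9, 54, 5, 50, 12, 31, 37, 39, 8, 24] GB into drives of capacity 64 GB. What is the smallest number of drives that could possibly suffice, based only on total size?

Total size = 9 + 45 + 63 + 30 + 9 + 54 + 5 + 50 + 12 + 31 + 37 + 39 + 8 + 24 = 416 GB.
⌈416 / 64⌉ = 7.

7 drives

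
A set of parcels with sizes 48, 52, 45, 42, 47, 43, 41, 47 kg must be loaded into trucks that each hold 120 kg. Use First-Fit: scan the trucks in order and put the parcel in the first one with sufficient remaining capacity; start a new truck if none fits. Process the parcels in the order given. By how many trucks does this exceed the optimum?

0

First-Fit: [48,52] [45,42] [47,43] [41,47] → 4 trucks.
Total size 365 kg; any packing needs at least ⌈365/120⌉ = 4 trucks.
So 4 is already optimal.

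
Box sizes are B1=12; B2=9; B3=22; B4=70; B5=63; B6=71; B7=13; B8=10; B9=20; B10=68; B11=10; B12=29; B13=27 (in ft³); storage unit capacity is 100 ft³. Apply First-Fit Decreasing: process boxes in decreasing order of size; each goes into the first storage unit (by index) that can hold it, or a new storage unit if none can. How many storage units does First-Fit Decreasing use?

Sorted descending: 71, 70, 68, 63, 29, 27, 22, 20, 13, 12, 10, 10, 9.
71 ft³ → storage unit 1 (remaining 29 ft³)
70 ft³ → storage unit 2 (remaining 30 ft³)
68 ft³ → storage unit 3 (remaining 32 ft³)
63 ft³ → storage unit 4 (remaining 37 ft³)
29 ft³ → storage unit 1 (remaining 0 ft³)
27 ft³ → storage unit 2 (remaining 3 ft³)
22 ft³ → storage unit 3 (remaining 10 ft³)
20 ft³ → storage unit 4 (remaining 17 ft³)
13 ft³ → storage unit 4 (remaining 4 ft³)
12 ft³ → storage unit 5 (remaining 88 ft³)
10 ft³ → storage unit 3 (remaining 0 ft³)
10 ft³ → storage unit 5 (remaining 78 ft³)
9 ft³ → storage unit 5 (remaining 69 ft³)

5 storage units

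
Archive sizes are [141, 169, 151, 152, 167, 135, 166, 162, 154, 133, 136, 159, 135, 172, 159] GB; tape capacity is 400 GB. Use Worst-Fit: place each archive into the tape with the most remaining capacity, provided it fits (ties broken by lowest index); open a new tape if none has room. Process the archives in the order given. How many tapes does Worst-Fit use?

tape 1: place 141 GB, 259 GB left
tape 1: place 169 GB, 90 GB left
tape 2: place 151 GB, 249 GB left
tape 2: place 152 GB, 97 GB left
tape 3: place 167 GB, 233 GB left
tape 3: place 135 GB, 98 GB left
tape 4: place 166 GB, 234 GB left
tape 4: place 162 GB, 72 GB left
tape 5: place 154 GB, 246 GB left
tape 5: place 133 GB, 113 GB left
tape 6: place 136 GB, 264 GB left
tape 6: place 159 GB, 105 GB left
tape 7: place 135 GB, 265 GB left
tape 7: place 172 GB, 93 GB left
tape 8: place 159 GB, 241 GB left
Final tapes: [141,169] [151,152] [167,135] [166,162] [154,133] [136,159] [135,172] [159].

8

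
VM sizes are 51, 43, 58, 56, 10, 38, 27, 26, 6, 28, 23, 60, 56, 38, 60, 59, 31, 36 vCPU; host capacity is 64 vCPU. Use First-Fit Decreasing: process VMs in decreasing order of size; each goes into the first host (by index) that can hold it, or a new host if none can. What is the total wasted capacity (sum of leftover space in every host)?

62

Sorted descending: 60, 60, 59, 58, 56, 56, 51, 43, 38, 38, 36, 31, 28, 27, 26, 23, 10, 6.
host 1: place 60 vCPU, 4 vCPU left
host 2: place 60 vCPU, 4 vCPU left
host 3: place 59 vCPU, 5 vCPU left
host 4: place 58 vCPU, 6 vCPU left
host 5: place 56 vCPU, 8 vCPU left
host 6: place 56 vCPU, 8 vCPU left
host 7: place 51 vCPU, 13 vCPU left
host 8: place 43 vCPU, 21 vCPU left
host 9: place 38 vCPU, 26 vCPU left
host 10: place 38 vCPU, 26 vCPU left
host 11: place 36 vCPU, 28 vCPU left
host 12: place 31 vCPU, 33 vCPU left
host 11: place 28 vCPU, 0 vCPU left
host 12: place 27 vCPU, 6 vCPU left
host 9: place 26 vCPU, 0 vCPU left
host 10: place 23 vCPU, 3 vCPU left
host 7: place 10 vCPU, 3 vCPU left
host 4: place 6 vCPU, 0 vCPU left
12 hosts × 64 vCPU = 768 vCPU; used 706 vCPU; unused 62 vCPU.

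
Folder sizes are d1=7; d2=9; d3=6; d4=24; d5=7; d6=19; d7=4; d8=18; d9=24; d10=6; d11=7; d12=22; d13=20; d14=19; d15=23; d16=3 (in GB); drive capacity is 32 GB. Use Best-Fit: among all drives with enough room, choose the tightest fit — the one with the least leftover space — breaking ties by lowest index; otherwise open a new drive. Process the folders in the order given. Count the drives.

drive 1: place d1 (7 GB), 25 GB left
drive 1: place d2 (9 GB), 16 GB left
drive 1: place d3 (6 GB), 10 GB left
drive 2: place d4 (24 GB), 8 GB left
drive 2: place d5 (7 GB), 1 GB left
drive 3: place d6 (19 GB), 13 GB left
drive 1: place d7 (4 GB), 6 GB left
drive 4: place d8 (18 GB), 14 GB left
drive 5: place d9 (24 GB), 8 GB left
drive 1: place d10 (6 GB), 0 GB left
drive 5: place d11 (7 GB), 1 GB left
drive 6: place d12 (22 GB), 10 GB left
drive 7: place d13 (20 GB), 12 GB left
drive 8: place d14 (19 GB), 13 GB left
drive 9: place d15 (23 GB), 9 GB left
drive 9: place d16 (3 GB), 6 GB left

9 drives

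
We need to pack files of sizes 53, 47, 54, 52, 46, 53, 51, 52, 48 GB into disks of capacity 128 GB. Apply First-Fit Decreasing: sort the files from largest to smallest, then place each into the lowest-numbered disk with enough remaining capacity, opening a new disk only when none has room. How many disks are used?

Sorted descending: 54, 53, 53, 52, 52, 51, 48, 47, 46.
disk 1: place 54 GB, 74 GB left
disk 1: place 53 GB, 21 GB left
disk 2: place 53 GB, 75 GB left
disk 2: place 52 GB, 23 GB left
disk 3: place 52 GB, 76 GB left
disk 3: place 51 GB, 25 GB left
disk 4: place 48 GB, 80 GB left
disk 4: place 47 GB, 33 GB left
disk 5: place 46 GB, 82 GB left
Final disks: [54,53] [53,52] [52,51] [48,47] [46].

5 disks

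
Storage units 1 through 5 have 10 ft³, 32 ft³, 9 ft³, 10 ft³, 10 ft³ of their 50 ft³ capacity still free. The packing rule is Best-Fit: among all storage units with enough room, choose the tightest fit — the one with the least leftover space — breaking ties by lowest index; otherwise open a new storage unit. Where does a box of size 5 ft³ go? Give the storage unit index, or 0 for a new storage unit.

Storage units with room: storage unit 1 (10 ft³), storage unit 2 (32 ft³), storage unit 3 (9 ft³), storage unit 4 (10 ft³), storage unit 5 (10 ft³).
Tightest fit is storage unit 3 with 9 ft³ free.

3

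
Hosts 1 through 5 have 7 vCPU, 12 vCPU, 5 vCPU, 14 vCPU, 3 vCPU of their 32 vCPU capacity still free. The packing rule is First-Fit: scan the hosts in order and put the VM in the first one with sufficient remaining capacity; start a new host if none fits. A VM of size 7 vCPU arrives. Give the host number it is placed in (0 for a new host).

1

Hosts with room: host 1 (7 vCPU), host 2 (12 vCPU), host 4 (14 vCPU).
The first with room is host 1.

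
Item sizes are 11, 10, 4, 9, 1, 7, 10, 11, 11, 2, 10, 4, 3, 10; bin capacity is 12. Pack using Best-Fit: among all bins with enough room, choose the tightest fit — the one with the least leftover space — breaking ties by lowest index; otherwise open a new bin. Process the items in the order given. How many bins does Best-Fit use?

10 bins

11 → bin 1 (remaining 1)
10 → bin 2 (remaining 2)
4 → bin 3 (remaining 8)
9 → bin 4 (remaining 3)
1 → bin 1 (remaining 0)
7 → bin 3 (remaining 1)
10 → bin 5 (remaining 2)
11 → bin 6 (remaining 1)
11 → bin 7 (remaining 1)
2 → bin 2 (remaining 0)
10 → bin 8 (remaining 2)
4 → bin 9 (remaining 8)
3 → bin 4 (remaining 0)
10 → bin 10 (remaining 2)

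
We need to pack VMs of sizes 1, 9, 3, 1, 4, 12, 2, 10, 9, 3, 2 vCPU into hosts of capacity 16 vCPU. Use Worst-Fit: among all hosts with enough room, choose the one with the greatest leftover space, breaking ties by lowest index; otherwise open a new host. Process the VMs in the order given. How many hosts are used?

4 hosts

Put 1 vCPU in host 1; 15 vCPU remain.
Put 9 vCPU in host 1; 6 vCPU remain.
Put 3 vCPU in host 1; 3 vCPU remain.
Put 1 vCPU in host 1; 2 vCPU remain.
Put 4 vCPU in host 2; 12 vCPU remain.
Put 12 vCPU in host 2; 0 vCPU remain.
Put 2 vCPU in host 1; 0 vCPU remain.
Put 10 vCPU in host 3; 6 vCPU remain.
Put 9 vCPU in host 4; 7 vCPU remain.
Put 3 vCPU in host 4; 4 vCPU remain.
Put 2 vCPU in host 3; 4 vCPU remain.
Final hosts: [1,9,3,1,2] [4,12] [10,2] [9,3].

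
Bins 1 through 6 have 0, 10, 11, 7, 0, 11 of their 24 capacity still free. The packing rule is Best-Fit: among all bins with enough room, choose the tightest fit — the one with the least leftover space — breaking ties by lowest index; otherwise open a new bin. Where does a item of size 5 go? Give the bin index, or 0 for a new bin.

4

Bins with room: bin 2 (10), bin 3 (11), bin 4 (7), bin 6 (11).
Tightest fit is bin 4 with 7 free.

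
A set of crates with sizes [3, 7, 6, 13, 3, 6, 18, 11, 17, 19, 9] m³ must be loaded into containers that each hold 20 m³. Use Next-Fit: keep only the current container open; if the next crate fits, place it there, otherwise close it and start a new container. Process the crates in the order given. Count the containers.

8 containers

3 m³ → container 1 (remaining 17 m³)
7 m³ → container 1 (remaining 10 m³)
6 m³ → container 1 (remaining 4 m³)
13 m³ → container 2 (remaining 7 m³)
3 m³ → container 2 (remaining 4 m³)
6 m³ → container 3 (remaining 14 m³)
18 m³ → container 4 (remaining 2 m³)
11 m³ → container 5 (remaining 9 m³)
17 m³ → container 6 (remaining 3 m³)
19 m³ → container 7 (remaining 1 m³)
9 m³ → container 8 (remaining 11 m³)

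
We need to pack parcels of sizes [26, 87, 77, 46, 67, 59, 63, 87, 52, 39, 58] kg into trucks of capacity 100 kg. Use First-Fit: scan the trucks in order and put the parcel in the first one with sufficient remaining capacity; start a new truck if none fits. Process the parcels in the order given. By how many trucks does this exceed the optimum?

First-Fit: [26,46] [87] [77] [67] [59,39] [63] [87] [52] [58] → 9 trucks.
8 parcels exceed 50 kg (half the capacity), and no two of those can share a truck, so at least 8 trucks are needed.
An optimal packing achieves that bound: [87] [87] [77] [67,26] [63] [59,39] [58] [52,46] → 8 trucks.
Excess: 9 − 8 = 1.

1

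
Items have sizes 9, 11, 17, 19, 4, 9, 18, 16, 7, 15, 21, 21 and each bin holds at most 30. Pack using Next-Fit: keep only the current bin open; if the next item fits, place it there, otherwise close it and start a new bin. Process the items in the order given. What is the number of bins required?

8

Put 9 in bin 1; 21 remain.
Put 11 in bin 1; 10 remain.
Put 17 in bin 2; 13 remain.
Put 19 in bin 3; 11 remain.
Put 4 in bin 3; 7 remain.
Put 9 in bin 4; 21 remain.
Put 18 in bin 4; 3 remain.
Put 16 in bin 5; 14 remain.
Put 7 in bin 5; 7 remain.
Put 15 in bin 6; 15 remain.
Put 21 in bin 7; 9 remain.
Put 21 in bin 8; 9 remain.
Final bins: [9,11] [17] [19,4] [9,18] [16,7] [15] [21] [21].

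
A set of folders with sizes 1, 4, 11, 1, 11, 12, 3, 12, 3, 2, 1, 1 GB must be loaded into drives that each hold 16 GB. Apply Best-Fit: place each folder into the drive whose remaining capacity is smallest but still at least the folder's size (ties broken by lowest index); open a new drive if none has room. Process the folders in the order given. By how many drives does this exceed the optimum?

Best-Fit: [1,4,11] [1,11,3,1] [12,3,1] [12,2] → 4 drives.
Total size 62 GB; any packing needs at least ⌈62/16⌉ = 4 drives.
So 4 is already optimal.

0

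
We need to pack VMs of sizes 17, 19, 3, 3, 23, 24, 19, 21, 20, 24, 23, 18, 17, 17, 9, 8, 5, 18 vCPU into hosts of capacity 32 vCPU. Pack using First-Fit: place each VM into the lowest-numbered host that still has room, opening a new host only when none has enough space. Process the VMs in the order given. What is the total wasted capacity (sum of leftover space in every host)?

128

Put 17 vCPU in host 1; 15 vCPU remain.
Put 19 vCPU in host 2; 13 vCPU remain.
Put 3 vCPU in host 1; 12 vCPU remain.
Put 3 vCPU in host 1; 9 vCPU remain.
Put 23 vCPU in host 3; 9 vCPU remain.
Put 24 vCPU in host 4; 8 vCPU remain.
Put 19 vCPU in host 5; 13 vCPU remain.
Put 21 vCPU in host 6; 11 vCPU remain.
Put 20 vCPU in host 7; 12 vCPU remain.
Put 24 vCPU in host 8; 8 vCPU remain.
Put 23 vCPU in host 9; 9 vCPU remain.
Put 18 vCPU in host 10; 14 vCPU remain.
Put 17 vCPU in host 11; 15 vCPU remain.
Put 17 vCPU in host 12; 15 vCPU remain.
Put 9 vCPU in host 1; 0 vCPU remain.
Put 8 vCPU in host 2; 5 vCPU remain.
Put 5 vCPU in host 2; 0 vCPU remain.
Put 18 vCPU in host 13; 14 vCPU remain.
13 hosts × 32 vCPU = 416 vCPU; used 288 vCPU; unused 128 vCPU.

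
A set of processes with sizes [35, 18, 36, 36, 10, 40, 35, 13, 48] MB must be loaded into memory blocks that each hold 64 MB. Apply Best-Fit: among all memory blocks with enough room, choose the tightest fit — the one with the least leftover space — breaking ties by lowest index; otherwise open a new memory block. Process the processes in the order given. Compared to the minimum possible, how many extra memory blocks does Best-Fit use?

Best-Fit: [35,18,10] [36] [36] [40,13] [35] [48] → 6 memory blocks.
6 processes exceed 32 MB (half the capacity), and no two of those can share a memory block, so at least 6 memory blocks are needed.
So 6 is already optimal.

0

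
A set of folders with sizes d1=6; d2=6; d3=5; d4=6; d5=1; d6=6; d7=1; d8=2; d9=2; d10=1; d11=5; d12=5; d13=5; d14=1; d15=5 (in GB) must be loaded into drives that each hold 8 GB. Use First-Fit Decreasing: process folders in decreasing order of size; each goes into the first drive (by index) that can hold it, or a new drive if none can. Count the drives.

Sorted descending: 6, 6, 6, 6, 5, 5, 5, 5, 5, 2, 2, 1, 1, 1, 1.
drive 1: place 6 GB, 2 GB left
drive 2: place 6 GB, 2 GB left
drive 3: place 6 GB, 2 GB left
drive 4: place 6 GB, 2 GB left
drive 5: place 5 GB, 3 GB left
drive 6: place 5 GB, 3 GB left
drive 7: place 5 GB, 3 GB left
drive 8: place 5 GB, 3 GB left
drive 9: place 5 GB, 3 GB left
drive 1: place 2 GB, 0 GB left
drive 2: place 2 GB, 0 GB left
drive 3: place 1 GB, 1 GB left
drive 3: place 1 GB, 0 GB left
drive 4: place 1 GB, 1 GB left
drive 4: place 1 GB, 0 GB left
Final drives: [6,2] [6,2] [6,1,1] [6,1,1] [5] [5] [5] [5] [5].

9 drives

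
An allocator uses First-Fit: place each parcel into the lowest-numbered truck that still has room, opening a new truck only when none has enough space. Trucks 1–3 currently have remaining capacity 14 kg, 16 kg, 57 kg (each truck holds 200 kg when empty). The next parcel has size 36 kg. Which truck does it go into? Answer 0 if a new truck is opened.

3

Trucks with room: truck 3 (57 kg).
The first with room is truck 3.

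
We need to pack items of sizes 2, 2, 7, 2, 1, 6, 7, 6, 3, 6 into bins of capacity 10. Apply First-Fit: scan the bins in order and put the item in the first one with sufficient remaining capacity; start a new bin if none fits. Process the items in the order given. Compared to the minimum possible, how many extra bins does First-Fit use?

1

First-Fit: [2,2,2,1,3] [7] [6] [7] [6] [6] → 6 bins.
Total size 42; any packing needs at least ⌈42/10⌉ = 5 bins.
An optimal packing achieves that bound: [7,3] [7,2,1] [6,2,2] [6] [6] → 5 bins.
Excess: 6 − 5 = 1.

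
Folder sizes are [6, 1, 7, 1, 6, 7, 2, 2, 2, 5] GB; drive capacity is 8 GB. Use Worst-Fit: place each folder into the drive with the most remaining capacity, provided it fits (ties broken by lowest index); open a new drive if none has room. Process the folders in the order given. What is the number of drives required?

6 GB → drive 1 (remaining 2 GB)
1 GB → drive 1 (remaining 1 GB)
7 GB → drive 2 (remaining 1 GB)
1 GB → drive 1 (remaining 0 GB)
6 GB → drive 3 (remaining 2 GB)
7 GB → drive 4 (remaining 1 GB)
2 GB → drive 3 (remaining 0 GB)
2 GB → drive 5 (remaining 6 GB)
2 GB → drive 5 (remaining 4 GB)
5 GB → drive 6 (remaining 3 GB)

6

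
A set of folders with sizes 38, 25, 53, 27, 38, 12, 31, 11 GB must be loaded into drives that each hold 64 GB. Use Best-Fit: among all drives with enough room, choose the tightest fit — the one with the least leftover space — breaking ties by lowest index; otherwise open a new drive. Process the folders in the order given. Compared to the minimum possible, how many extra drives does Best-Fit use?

Best-Fit: [38,25] [53,11] [27,31] [38,12] → 4 drives.
Total size 235 GB; any packing needs at least ⌈235/64⌉ = 4 drives.
So 4 is already optimal.

0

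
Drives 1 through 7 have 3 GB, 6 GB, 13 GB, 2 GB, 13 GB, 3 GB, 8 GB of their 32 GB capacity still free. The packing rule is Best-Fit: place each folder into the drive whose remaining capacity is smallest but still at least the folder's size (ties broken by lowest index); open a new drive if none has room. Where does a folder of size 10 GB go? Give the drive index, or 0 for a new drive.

3

Drives with room: drive 3 (13 GB), drive 5 (13 GB).
Tightest fit is drive 3 with 13 GB free.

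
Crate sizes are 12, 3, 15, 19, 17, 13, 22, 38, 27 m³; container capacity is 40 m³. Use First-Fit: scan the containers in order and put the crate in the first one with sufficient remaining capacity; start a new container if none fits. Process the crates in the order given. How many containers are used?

12 m³ → container 1 (remaining 28 m³)
3 m³ → container 1 (remaining 25 m³)
15 m³ → container 1 (remaining 10 m³)
19 m³ → container 2 (remaining 21 m³)
17 m³ → container 2 (remaining 4 m³)
13 m³ → container 3 (remaining 27 m³)
22 m³ → container 3 (remaining 5 m³)
38 m³ → container 4 (remaining 2 m³)
27 m³ → container 5 (remaining 13 m³)
Final containers: [12,3,15] [19,17] [13,22] [38] [27].

5 containers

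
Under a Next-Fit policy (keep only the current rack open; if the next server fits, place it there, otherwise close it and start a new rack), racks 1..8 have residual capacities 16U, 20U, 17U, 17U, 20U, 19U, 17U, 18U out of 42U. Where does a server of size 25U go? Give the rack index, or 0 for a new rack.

0

Next-Fit only looks at rack 8, which has 18U free.
25U does not fit, so a new rack is opened.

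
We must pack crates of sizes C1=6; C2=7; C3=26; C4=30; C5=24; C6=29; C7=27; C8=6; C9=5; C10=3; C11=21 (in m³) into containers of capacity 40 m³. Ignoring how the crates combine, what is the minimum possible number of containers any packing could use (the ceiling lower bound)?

Total size = 6 + 7 + 26 + 30 + 24 + 29 + 27 + 6 + 5 + 3 + 21 = 184 m³.
⌈184 / 40⌉ = 5.

5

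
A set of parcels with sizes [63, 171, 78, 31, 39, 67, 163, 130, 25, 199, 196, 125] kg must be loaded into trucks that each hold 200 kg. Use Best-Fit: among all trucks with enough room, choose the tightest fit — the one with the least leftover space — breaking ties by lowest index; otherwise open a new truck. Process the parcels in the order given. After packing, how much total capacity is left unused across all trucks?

truck 1: place 63 kg, 137 kg left
truck 2: place 171 kg, 29 kg left
truck 1: place 78 kg, 59 kg left
truck 1: place 31 kg, 28 kg left
truck 3: place 39 kg, 161 kg left
truck 3: place 67 kg, 94 kg left
truck 4: place 163 kg, 37 kg left
truck 5: place 130 kg, 70 kg left
truck 1: place 25 kg, 3 kg left
truck 6: place 199 kg, 1 kg left
truck 7: place 196 kg, 4 kg left
truck 8: place 125 kg, 75 kg left
8 trucks × 200 kg = 1600 kg; used 1287 kg; unused 313 kg.

313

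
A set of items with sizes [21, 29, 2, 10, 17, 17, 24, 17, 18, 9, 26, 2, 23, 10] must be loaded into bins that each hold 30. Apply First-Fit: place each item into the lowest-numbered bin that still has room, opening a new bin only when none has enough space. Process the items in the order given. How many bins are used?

9

bin 1: place 21, 9 left
bin 2: place 29, 1 left
bin 1: place 2, 7 left
bin 3: place 10, 20 left
bin 3: place 17, 3 left
bin 4: place 17, 13 left
bin 5: place 24, 6 left
bin 6: place 17, 13 left
bin 7: place 18, 12 left
bin 4: place 9, 4 left
bin 8: place 26, 4 left
bin 1: place 2, 5 left
bin 9: place 23, 7 left
bin 6: place 10, 3 left
Final bins: [21,2,2] [29] [10,17] [17,9] [24] [17,10] [18] [26] [23].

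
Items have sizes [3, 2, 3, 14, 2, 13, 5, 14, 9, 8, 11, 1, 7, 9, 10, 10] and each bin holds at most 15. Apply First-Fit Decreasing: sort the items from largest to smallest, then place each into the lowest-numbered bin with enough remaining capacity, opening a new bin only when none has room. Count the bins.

Sorted descending: 14, 14, 13, 11, 10, 10, 9, 9, 8, 7, 5, 3, 3, 2, 2, 1.
Put 14 in bin 1; 1 remain.
Put 14 in bin 2; 1 remain.
Put 13 in bin 3; 2 remain.
Put 11 in bin 4; 4 remain.
Put 10 in bin 5; 5 remain.
Put 10 in bin 6; 5 remain.
Put 9 in bin 7; 6 remain.
Put 9 in bin 8; 6 remain.
Put 8 in bin 9; 7 remain.
Put 7 in bin 9; 0 remain.
Put 5 in bin 5; 0 remain.
Put 3 in bin 4; 1 remain.
Put 3 in bin 6; 2 remain.
Put 2 in bin 3; 0 remain.
Put 2 in bin 6; 0 remain.
Put 1 in bin 1; 0 remain.
Final bins: [14,1] [14] [13,2] [11,3] [10,5] [10,3,2] [9] [9] [8,7].

9 bins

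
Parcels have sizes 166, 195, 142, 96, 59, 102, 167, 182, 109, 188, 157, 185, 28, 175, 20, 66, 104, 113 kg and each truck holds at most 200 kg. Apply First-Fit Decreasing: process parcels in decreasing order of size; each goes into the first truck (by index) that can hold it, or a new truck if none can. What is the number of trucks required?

Sorted descending: 195, 188, 185, 182, 175, 167, 166, 157, 142, 113, 109, 104, 102, 96, 66, 59, 28, 20.
truck 1: place 195 kg, 5 kg left
truck 2: place 188 kg, 12 kg left
truck 3: place 185 kg, 15 kg left
truck 4: place 182 kg, 18 kg left
truck 5: place 175 kg, 25 kg left
truck 6: place 167 kg, 33 kg left
truck 7: place 166 kg, 34 kg left
truck 8: place 157 kg, 43 kg left
truck 9: place 142 kg, 58 kg left
truck 10: place 113 kg, 87 kg left
truck 11: place 109 kg, 91 kg left
truck 12: place 104 kg, 96 kg left
truck 13: place 102 kg, 98 kg left
truck 12: place 96 kg, 0 kg left
truck 10: place 66 kg, 21 kg left
truck 11: place 59 kg, 32 kg left
truck 6: place 28 kg, 5 kg left
truck 5: place 20 kg, 5 kg left

13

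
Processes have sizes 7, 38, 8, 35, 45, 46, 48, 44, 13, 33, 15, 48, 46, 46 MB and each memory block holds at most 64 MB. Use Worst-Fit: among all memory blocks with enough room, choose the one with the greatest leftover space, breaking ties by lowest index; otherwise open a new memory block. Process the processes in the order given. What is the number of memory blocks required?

10

memory block 1: place 7 MB, 57 MB left
memory block 1: place 38 MB, 19 MB left
memory block 1: place 8 MB, 11 MB left
memory block 2: place 35 MB, 29 MB left
memory block 3: place 45 MB, 19 MB left
memory block 4: place 46 MB, 18 MB left
memory block 5: place 48 MB, 16 MB left
memory block 6: place 44 MB, 20 MB left
memory block 2: place 13 MB, 16 MB left
memory block 7: place 33 MB, 31 MB left
memory block 7: place 15 MB, 16 MB left
memory block 8: place 48 MB, 16 MB left
memory block 9: place 46 MB, 18 MB left
memory block 10: place 46 MB, 18 MB left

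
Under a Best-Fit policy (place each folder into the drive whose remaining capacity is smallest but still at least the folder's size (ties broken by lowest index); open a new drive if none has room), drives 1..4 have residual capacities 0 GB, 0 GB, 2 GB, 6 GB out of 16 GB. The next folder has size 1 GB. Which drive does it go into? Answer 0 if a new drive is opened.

Drives with room: drive 3 (2 GB), drive 4 (6 GB).
Tightest fit is drive 3 with 2 GB free.

3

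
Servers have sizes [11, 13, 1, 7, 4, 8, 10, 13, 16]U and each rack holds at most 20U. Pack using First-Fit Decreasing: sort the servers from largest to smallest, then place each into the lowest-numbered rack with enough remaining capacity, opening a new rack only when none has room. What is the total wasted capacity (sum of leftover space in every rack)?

17

Sorted descending: 16, 13, 13, 11, 10, 8, 7, 4, 1.
rack 1: place 16U, 4U left
rack 2: place 13U, 7U left
rack 3: place 13U, 7U left
rack 4: place 11U, 9U left
rack 5: place 10U, 10U left
rack 4: place 8U, 1U left
rack 2: place 7U, 0U left
rack 1: place 4U, 0U left
rack 3: place 1U, 6U left
5 racks × 20U = 100U; used 83U; unused 17U.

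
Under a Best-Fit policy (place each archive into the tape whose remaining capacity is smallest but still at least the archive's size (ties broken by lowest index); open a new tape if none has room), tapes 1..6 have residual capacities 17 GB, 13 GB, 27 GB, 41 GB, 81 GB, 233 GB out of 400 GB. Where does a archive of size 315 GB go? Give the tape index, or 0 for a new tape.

0

No tape has ≥ 315 GB free, so a new tape is opened.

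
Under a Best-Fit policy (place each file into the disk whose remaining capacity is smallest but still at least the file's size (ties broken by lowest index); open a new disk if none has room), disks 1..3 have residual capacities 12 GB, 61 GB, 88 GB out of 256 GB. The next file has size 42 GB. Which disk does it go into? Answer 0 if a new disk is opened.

Disks with room: disk 2 (61 GB), disk 3 (88 GB).
Tightest fit is disk 2 with 61 GB free.

2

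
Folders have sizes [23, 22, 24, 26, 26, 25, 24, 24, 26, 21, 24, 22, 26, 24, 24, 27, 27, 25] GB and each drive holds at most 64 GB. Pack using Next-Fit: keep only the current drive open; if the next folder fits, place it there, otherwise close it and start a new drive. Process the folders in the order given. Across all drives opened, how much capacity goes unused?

23 GB → drive 1 (remaining 41 GB)
22 GB → drive 1 (remaining 19 GB)
24 GB → drive 2 (remaining 40 GB)
26 GB → drive 2 (remaining 14 GB)
26 GB → drive 3 (remaining 38 GB)
25 GB → drive 3 (remaining 13 GB)
24 GB → drive 4 (remaining 40 GB)
24 GB → drive 4 (remaining 16 GB)
26 GB → drive 5 (remaining 38 GB)
21 GB → drive 5 (remaining 17 GB)
24 GB → drive 6 (remaining 40 GB)
22 GB → drive 6 (remaining 18 GB)
26 GB → drive 7 (remaining 38 GB)
24 GB → drive 7 (remaining 14 GB)
24 GB → drive 8 (remaining 40 GB)
27 GB → drive 8 (remaining 13 GB)
27 GB → drive 9 (remaining 37 GB)
25 GB → drive 9 (remaining 12 GB)
9 drives × 64 GB = 576 GB; used 440 GB; unused 136 GB.

136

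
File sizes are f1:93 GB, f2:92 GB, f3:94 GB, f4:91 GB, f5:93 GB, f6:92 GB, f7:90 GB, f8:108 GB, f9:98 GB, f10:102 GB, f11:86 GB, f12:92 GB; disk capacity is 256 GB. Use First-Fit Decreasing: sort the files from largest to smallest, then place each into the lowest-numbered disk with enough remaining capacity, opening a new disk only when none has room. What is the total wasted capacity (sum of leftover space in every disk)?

Sorted descending: 108, 102, 98, 94, 93, 93, 92, 92, 92, 91, 90, 86.
Put 108 GB in disk 1; 148 GB remain.
Put 102 GB in disk 1; 46 GB remain.
Put 98 GB in disk 2; 158 GB remain.
Put 94 GB in disk 2; 64 GB remain.
Put 93 GB in disk 3; 163 GB remain.
Put 93 GB in disk 3; 70 GB remain.
Put 92 GB in disk 4; 164 GB remain.
Put 92 GB in disk 4; 72 GB remain.
Put 92 GB in disk 5; 164 GB remain.
Put 91 GB in disk 5; 73 GB remain.
Put 90 GB in disk 6; 166 GB remain.
Put 86 GB in disk 6; 80 GB remain.
6 disks × 256 GB = 1536 GB; used 1131 GB; unused 405 GB.

405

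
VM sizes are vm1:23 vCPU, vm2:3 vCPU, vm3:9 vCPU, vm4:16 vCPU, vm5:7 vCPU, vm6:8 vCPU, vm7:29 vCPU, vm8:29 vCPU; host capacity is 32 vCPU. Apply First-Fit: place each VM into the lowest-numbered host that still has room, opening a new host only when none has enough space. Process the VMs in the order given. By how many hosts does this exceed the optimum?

First-Fit: [23,3] [9,16,7] [8] [29] [29] → 5 hosts.
Total size 124 vCPU; any packing needs at least ⌈124/32⌉ = 4 hosts.
An optimal packing achieves that bound: [29,3] [29] [23,9] [16,8,7] → 4 hosts.
Excess: 5 − 4 = 1.

1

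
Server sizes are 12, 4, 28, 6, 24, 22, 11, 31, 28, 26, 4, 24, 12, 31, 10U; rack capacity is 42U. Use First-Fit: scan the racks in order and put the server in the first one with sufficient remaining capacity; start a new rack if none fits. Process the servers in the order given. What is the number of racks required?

9

12U → rack 1 (remaining 30U)
4U → rack 1 (remaining 26U)
28U → rack 2 (remaining 14U)
6U → rack 1 (remaining 20U)
24U → rack 3 (remaining 18U)
22U → rack 4 (remaining 20U)
11U → rack 1 (remaining 9U)
31U → rack 5 (remaining 11U)
28U → rack 6 (remaining 14U)
26U → rack 7 (remaining 16U)
4U → rack 1 (remaining 5U)
24U → rack 8 (remaining 18U)
12U → rack 2 (remaining 2U)
31U → rack 9 (remaining 11U)
10U → rack 3 (remaining 8U)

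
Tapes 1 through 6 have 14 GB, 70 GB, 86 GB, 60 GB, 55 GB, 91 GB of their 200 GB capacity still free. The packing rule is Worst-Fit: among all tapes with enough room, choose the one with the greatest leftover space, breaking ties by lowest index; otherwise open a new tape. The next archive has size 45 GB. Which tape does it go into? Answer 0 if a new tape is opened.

6

Tapes with room: tape 2 (70 GB), tape 3 (86 GB), tape 4 (60 GB), tape 5 (55 GB), tape 6 (91 GB).
Most room is tape 6 with 91 GB free.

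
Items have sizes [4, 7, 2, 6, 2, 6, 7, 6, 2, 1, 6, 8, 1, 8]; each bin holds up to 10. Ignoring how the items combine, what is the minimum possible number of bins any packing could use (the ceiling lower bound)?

7

Total size = 4 + 7 + 2 + 6 + 2 + 6 + 7 + 6 + 2 + 1 + 6 + 8 + 1 + 8 = 66.
⌈66 / 10⌉ = 7.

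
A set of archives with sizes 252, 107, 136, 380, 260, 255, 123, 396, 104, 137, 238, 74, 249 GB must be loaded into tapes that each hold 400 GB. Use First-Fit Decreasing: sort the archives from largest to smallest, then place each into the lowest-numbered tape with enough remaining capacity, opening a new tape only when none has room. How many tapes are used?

Sorted descending: 396, 380, 260, 255, 252, 249, 238, 137, 136, 123, 107, 104, 74.
tape 1: place 396 GB, 4 GB left
tape 2: place 380 GB, 20 GB left
tape 3: place 260 GB, 140 GB left
tape 4: place 255 GB, 145 GB left
tape 5: place 252 GB, 148 GB left
tape 6: place 249 GB, 151 GB left
tape 7: place 238 GB, 162 GB left
tape 3: place 137 GB, 3 GB left
tape 4: place 136 GB, 9 GB left
tape 5: place 123 GB, 25 GB left
tape 6: place 107 GB, 44 GB left
tape 7: place 104 GB, 58 GB left
tape 8: place 74 GB, 326 GB left
Final tapes: [396] [380] [260,137] [255,136] [252,123] [249,107] [238,104] [74].

8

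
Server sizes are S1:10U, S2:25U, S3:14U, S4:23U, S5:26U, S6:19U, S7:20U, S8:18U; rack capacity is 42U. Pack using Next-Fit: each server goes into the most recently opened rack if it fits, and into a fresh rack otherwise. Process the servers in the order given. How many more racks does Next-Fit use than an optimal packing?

1

Next-Fit: [10,25] [14,23] [26] [19,20] [18] → 5 racks.
Total size 155U; any packing needs at least ⌈155/42⌉ = 4 racks.
An optimal packing achieves that bound: [26,14] [25,10] [23,19] [20,18] → 4 racks.
Excess: 5 − 4 = 1.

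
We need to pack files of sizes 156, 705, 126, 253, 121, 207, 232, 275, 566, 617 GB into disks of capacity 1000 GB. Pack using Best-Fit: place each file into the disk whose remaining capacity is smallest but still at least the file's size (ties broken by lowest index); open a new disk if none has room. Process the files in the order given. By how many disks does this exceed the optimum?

Best-Fit: [156,705,126] [253,121,207,232] [275,566] [617] → 4 disks.
Total size 3258 GB; any packing needs at least ⌈3258/1000⌉ = 4 disks.
So 4 is already optimal.

0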